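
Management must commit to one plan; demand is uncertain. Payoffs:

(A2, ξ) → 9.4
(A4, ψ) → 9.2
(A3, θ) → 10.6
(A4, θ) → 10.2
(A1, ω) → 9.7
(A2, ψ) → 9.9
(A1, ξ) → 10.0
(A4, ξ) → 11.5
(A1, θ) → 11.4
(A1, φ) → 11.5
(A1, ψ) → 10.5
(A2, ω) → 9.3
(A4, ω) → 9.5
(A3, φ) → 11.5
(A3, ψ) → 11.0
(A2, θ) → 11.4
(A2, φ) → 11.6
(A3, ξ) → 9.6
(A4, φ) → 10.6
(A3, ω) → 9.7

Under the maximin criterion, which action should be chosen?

Row minima: A1=9.7, A2=9.3, A3=9.6, A4=9.2
Best worst-case = 9.7 → A1.

A1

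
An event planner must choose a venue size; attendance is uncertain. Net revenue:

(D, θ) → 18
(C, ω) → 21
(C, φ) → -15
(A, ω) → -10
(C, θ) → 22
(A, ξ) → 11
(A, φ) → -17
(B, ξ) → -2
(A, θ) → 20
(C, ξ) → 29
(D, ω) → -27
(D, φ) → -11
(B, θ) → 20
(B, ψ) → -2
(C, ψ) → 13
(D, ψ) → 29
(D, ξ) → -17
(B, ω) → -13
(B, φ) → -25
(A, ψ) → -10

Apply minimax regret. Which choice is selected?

C

Column bests: θ=22, φ=-11, ψ=29, ω=21, ξ=29.
A regrets: 2, 6, 39, 31, 18 → max 39
B regrets: 2, 14, 31, 34, 31 → max 34
C regrets: 0, 4, 16, 0, 0 → max 16
D regrets: 4, 0, 0, 48, 46 → max 48
Smallest max regret = 16 → C.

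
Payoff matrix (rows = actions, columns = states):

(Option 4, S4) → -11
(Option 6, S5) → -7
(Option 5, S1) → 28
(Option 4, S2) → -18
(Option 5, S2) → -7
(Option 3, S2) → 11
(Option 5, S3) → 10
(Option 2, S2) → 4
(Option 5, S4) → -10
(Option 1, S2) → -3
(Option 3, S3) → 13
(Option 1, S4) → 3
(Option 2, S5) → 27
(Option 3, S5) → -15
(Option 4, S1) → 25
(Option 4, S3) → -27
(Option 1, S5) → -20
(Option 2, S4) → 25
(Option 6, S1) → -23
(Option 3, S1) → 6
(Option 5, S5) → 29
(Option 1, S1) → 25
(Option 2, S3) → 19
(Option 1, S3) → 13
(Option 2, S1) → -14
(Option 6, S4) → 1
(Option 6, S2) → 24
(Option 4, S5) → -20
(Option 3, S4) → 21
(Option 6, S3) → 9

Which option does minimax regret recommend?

Column bests: S1=28, S2=24, S3=19, S4=25, S5=29.
Option 1 regrets: 3, 27, 6, 22, 49 → max 49
Option 2 regrets: 42, 20, 0, 0, 2 → max 42
Option 3 regrets: 22, 13, 6, 4, 44 → max 44
Option 4 regrets: 3, 42, 46, 36, 49 → max 49
Option 5 regrets: 0, 31, 9, 35, 0 → max 35
Option 6 regrets: 51, 0, 10, 24, 36 → max 51
Smallest max regret = 35 → Option 5.

Option 5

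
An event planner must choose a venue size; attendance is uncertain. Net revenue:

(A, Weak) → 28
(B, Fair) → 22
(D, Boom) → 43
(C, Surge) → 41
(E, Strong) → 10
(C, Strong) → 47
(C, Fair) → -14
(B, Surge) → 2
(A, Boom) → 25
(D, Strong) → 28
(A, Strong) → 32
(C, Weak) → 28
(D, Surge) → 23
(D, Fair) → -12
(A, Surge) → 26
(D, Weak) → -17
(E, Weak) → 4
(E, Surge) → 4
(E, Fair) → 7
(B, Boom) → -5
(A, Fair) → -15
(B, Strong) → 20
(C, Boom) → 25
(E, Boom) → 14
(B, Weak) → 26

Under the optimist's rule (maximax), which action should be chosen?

Row maxima: A=32, B=26, C=47, D=43, E=14
Best best-case = 47 → C.

C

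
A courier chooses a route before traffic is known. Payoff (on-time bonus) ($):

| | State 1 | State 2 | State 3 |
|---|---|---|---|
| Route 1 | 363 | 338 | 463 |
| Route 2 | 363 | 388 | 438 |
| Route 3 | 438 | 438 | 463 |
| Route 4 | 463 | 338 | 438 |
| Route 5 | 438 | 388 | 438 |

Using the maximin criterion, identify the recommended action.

Row minima: Route 1=338, Route 2=363, Route 3=438, Route 4=338, Route 5=388
Best worst-case = 438 → Route 3.

Route 3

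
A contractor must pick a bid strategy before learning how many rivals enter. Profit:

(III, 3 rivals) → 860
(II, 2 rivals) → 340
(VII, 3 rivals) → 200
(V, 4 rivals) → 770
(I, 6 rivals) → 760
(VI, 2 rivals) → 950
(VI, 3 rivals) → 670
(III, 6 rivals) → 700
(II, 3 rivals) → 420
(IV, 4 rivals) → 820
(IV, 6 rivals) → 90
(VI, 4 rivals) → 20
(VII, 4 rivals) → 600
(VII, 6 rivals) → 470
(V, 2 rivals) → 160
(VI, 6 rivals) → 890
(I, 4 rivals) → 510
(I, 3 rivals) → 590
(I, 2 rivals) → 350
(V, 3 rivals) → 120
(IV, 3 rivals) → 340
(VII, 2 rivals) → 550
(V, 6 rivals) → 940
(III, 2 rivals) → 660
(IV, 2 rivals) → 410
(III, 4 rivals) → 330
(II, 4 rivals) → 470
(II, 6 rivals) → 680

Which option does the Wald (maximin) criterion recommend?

Row minima: I=350, II=340, III=330, IV=90, V=120, VI=20, VII=200
Best worst-case = 350 → I.

I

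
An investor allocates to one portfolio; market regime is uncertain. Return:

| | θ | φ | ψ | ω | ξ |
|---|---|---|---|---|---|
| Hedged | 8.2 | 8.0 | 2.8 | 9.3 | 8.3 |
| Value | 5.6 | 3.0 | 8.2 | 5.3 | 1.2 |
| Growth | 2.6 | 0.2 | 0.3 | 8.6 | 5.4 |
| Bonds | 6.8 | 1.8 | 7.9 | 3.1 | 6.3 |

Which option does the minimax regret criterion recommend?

Column bests: θ=8.2, φ=8.0, ψ=8.2, ω=9.3, ξ=8.3.
Hedged regrets: 0.0, 0.0, 5.4, 0.0, 0.0 → max 5.4
Value regrets: 2.6, 5.0, 0.0, 4.0, 7.1 → max 7.1
Growth regrets: 5.6, 7.8, 7.9, 0.7, 2.9 → max 7.9
Bonds regrets: 1.4, 6.2, 0.3, 6.2, 2.0 → max 6.2
Smallest max regret = 5.4 → Hedged.

Hedged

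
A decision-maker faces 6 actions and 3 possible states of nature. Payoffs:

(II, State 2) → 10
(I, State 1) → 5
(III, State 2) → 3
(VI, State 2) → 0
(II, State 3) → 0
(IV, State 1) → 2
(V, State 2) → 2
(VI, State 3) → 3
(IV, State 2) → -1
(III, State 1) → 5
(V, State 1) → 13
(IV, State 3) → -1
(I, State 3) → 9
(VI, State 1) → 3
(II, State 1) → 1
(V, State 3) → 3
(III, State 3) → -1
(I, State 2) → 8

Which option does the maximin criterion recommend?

I

Row minima: I=5, II=0, III=-1, IV=-1, V=2, VI=0
Best worst-case = 5 → I.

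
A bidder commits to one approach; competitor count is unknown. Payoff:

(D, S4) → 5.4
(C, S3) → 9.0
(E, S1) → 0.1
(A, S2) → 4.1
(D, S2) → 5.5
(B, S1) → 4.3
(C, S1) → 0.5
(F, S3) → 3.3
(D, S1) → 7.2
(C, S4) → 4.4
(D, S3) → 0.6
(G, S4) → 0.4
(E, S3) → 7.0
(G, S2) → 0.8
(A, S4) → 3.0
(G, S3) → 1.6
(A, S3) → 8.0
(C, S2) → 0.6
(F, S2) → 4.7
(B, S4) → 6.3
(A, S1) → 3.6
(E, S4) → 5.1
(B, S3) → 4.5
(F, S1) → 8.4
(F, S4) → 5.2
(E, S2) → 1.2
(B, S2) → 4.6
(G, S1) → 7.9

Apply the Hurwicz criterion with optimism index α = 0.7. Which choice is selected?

F

A: 0.7·8.0 + 0.3·3.0 = 6.5
B: 0.7·6.3 + 0.3·4.3 = 5.7
C: 0.7·9.0 + 0.3·0.5 = 6.45
D: 0.7·7.2 + 0.3·0.6 = 5.22
E: 0.7·7.0 + 0.3·0.1 = 4.93
F: 0.7·8.4 + 0.3·3.3 = 6.87
G: 0.7·7.9 + 0.3·0.4 = 5.65
Highest Hurwicz score = 6.87 → F.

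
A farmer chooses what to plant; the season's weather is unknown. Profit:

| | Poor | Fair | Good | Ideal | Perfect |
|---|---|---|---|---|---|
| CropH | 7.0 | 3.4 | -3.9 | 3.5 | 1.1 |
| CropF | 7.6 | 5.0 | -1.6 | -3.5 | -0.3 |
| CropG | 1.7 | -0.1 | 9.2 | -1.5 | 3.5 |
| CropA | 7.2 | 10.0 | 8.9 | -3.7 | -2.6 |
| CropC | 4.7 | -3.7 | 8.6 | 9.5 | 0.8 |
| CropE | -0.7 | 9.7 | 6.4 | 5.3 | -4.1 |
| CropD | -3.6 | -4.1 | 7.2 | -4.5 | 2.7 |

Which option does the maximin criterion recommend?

Row minima: CropH=-3.9, CropF=-3.5, CropG=-1.5, CropA=-3.7, CropC=-3.7, CropE=-4.1, CropD=-4.5
Best worst-case = -1.5 → CropG.

CropG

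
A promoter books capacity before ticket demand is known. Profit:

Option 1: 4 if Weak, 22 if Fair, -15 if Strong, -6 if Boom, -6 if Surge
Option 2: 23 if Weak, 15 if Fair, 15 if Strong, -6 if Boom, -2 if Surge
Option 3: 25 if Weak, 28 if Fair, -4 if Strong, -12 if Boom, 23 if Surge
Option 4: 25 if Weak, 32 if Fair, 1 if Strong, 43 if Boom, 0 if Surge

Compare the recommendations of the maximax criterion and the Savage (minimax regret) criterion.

Row maxima: Option 1=22, Option 2=23, Option 3=28, Option 4=43
Best best-case = 43 → Option 4.
Column bests: Weak=25, Fair=32, Strong=15, Boom=43, Surge=23.
Option 1 regrets: 21, 10, 30, 49, 29 → max 49
Option 2 regrets: 2, 17, 0, 49, 25 → max 49
Option 3 regrets: 0, 4, 19, 55, 0 → max 55
Option 4 regrets: 0, 0, 14, 0, 23 → max 23
Smallest max regret = 23 → Option 4.

maximax → Option 4; minimax regret → Option 4 (agree)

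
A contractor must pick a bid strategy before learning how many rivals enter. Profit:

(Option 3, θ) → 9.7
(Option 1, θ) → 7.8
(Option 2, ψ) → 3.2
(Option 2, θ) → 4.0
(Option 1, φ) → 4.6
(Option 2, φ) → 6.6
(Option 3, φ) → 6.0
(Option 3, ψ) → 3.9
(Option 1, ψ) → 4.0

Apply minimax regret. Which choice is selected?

Option 3

Column bests: θ=9.7, φ=6.6, ψ=4.0.
Option 1 regrets: 1.9, 2.0, 0.0 → max 2.0
Option 2 regrets: 5.7, 0.0, 0.8 → max 5.7
Option 3 regrets: 0.0, 0.6, 0.1 → max 0.6
Smallest max regret = 0.6 → Option 3.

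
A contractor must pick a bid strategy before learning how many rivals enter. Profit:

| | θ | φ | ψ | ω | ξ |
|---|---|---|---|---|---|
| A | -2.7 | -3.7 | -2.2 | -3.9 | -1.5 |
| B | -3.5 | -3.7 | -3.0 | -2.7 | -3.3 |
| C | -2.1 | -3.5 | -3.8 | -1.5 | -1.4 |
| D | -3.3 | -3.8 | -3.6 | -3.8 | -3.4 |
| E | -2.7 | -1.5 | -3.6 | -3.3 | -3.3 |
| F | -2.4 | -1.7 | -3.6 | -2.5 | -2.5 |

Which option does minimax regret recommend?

F

Column bests: θ=-2.1, φ=-1.5, ψ=-2.2, ω=-1.5, ξ=-1.4.
A regrets: 0.6, 2.2, 0.0, 2.4, 0.1 → max 2.4
B regrets: 1.4, 2.2, 0.8, 1.2, 1.9 → max 2.2
C regrets: 0.0, 2.0, 1.6, 0.0, 0.0 → max 2.0
D regrets: 1.2, 2.3, 1.4, 2.3, 2.0 → max 2.3
E regrets: 0.6, 0.0, 1.4, 1.8, 1.9 → max 1.9
F regrets: 0.3, 0.2, 1.4, 1.0, 1.1 → max 1.4
Smallest max regret = 1.4 → F.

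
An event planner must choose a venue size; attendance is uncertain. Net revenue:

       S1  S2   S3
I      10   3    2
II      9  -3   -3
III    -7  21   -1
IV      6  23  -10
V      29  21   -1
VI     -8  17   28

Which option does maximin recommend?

Row minima: I=2, II=-3, III=-7, IV=-10, V=-1, VI=-8
Best worst-case = 2 → I.

I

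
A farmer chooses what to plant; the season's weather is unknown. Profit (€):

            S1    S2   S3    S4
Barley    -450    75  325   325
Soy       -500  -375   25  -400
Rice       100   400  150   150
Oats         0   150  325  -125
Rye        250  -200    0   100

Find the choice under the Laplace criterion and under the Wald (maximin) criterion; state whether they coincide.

laplace → Rice; maximin → Rice (agree)

Row averages: Barley=68.75, Soy=-312.5, Rice=200, Oats=87.5, Rye=37.5
Highest average = 200 → Rice.
Row minima: Barley=-450, Soy=-500, Rice=100, Oats=-125, Rye=-200
Best worst-case = 100 → Rice.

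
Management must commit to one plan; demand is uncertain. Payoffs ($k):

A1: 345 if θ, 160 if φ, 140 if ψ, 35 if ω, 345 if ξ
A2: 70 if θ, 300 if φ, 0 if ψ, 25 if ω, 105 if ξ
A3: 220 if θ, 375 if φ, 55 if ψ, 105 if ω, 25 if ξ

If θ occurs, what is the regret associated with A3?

Best payoff under θ is 345.
Regret = 345 − 220 = 125.

125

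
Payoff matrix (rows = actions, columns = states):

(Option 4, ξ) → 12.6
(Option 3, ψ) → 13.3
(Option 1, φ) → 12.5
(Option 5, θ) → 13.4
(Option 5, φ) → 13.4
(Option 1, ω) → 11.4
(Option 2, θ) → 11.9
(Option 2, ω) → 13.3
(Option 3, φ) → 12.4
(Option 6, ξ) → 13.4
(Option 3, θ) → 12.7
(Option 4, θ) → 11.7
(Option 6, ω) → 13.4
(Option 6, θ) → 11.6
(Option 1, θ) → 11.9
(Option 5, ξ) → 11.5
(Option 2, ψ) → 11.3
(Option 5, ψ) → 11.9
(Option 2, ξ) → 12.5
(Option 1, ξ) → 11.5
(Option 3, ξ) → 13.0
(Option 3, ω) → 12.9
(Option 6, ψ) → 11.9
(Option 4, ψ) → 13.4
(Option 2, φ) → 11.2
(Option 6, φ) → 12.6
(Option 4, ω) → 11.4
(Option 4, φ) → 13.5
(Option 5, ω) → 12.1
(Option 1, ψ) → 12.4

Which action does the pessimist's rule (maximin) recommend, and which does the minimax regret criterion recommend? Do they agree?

maximin → Option 3; minimax regret → Option 3 (agree)

Row minima: Option 1=11.4, Option 2=11.2, Option 3=12.4, Option 4=11.4, Option 5=11.5, Option 6=11.6
Best worst-case = 12.4 → Option 3.
Column bests: θ=13.4, φ=13.5, ψ=13.4, ω=13.4, ξ=13.4.
Option 1 regrets: 1.5, 1.0, 1.0, 2.0, 1.9 → max 2.0
Option 2 regrets: 1.5, 2.3, 2.1, 0.1, 0.9 → max 2.3
Option 3 regrets: 0.7, 1.1, 0.1, 0.5, 0.4 → max 1.1
Option 4 regrets: 1.7, 0.0, 0.0, 2.0, 0.8 → max 2.0
Option 5 regrets: 0.0, 0.1, 1.5, 1.3, 1.9 → max 1.9
Option 6 regrets: 1.8, 0.9, 1.5, 0.0, 0.0 → max 1.8
Smallest max regret = 1.1 → Option 3.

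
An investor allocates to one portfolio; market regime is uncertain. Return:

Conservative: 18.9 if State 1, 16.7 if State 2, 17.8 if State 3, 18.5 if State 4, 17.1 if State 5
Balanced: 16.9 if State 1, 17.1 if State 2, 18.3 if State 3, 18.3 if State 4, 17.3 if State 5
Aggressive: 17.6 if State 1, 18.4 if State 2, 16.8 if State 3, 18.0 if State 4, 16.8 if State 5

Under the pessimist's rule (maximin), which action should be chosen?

Row minima: Conservative=16.7, Balanced=16.9, Aggressive=16.8
Best worst-case = 16.9 → Balanced.

Balanced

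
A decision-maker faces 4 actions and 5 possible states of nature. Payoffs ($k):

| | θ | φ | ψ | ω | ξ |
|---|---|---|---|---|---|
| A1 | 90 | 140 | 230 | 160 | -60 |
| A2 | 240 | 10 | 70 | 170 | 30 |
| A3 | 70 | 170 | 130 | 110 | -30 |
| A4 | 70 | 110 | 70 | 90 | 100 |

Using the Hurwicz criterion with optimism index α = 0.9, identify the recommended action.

A2

A1: 0.9·230 + 0.1·(-60) = 201
A2: 0.9·240 + 0.1·10 = 217
A3: 0.9·170 + 0.1·(-30) = 150
A4: 0.9·110 + 0.1·70 = 106
Highest Hurwicz score = 217 → A2.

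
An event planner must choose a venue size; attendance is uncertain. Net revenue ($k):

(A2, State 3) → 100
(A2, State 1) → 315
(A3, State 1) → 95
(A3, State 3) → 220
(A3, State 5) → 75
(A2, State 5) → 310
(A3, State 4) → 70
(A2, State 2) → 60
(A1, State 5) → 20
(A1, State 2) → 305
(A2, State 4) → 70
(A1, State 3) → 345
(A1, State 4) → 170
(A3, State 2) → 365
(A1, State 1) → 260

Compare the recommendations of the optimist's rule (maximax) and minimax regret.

Row maxima: A1=345, A2=315, A3=365
Best best-case = 365 → A3.
Column bests: State 1=315, State 2=365, State 3=345, State 4=170, State 5=310.
A1 regrets: 55, 60, 0, 0, 290 → max 290
A2 regrets: 0, 305, 245, 100, 0 → max 305
A3 regrets: 220, 0, 125, 100, 235 → max 235
Smallest max regret = 235 → A3.

maximax → A3; minimax regret → A3 (agree)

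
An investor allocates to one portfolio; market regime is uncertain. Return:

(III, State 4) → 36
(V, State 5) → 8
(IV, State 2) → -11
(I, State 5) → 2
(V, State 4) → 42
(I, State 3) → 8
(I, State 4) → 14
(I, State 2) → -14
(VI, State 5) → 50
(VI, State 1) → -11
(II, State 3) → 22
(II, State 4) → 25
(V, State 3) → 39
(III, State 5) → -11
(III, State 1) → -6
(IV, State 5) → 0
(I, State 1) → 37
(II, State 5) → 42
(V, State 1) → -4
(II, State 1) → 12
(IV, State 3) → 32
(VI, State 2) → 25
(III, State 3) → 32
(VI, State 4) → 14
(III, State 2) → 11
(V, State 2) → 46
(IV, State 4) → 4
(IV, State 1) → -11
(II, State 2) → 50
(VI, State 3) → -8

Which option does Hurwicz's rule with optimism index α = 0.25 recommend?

II

I: 0.25·37 + 0.75·(-14) = -1.25
II: 0.25·50 + 0.75·12 = 21.5
III: 0.25·36 + 0.75·(-11) = 0.75
IV: 0.25·32 + 0.75·(-11) = -0.25
V: 0.25·46 + 0.75·(-4) = 8.5
VI: 0.25·50 + 0.75·(-11) = 4.25
Highest Hurwicz score = 21.5 → II.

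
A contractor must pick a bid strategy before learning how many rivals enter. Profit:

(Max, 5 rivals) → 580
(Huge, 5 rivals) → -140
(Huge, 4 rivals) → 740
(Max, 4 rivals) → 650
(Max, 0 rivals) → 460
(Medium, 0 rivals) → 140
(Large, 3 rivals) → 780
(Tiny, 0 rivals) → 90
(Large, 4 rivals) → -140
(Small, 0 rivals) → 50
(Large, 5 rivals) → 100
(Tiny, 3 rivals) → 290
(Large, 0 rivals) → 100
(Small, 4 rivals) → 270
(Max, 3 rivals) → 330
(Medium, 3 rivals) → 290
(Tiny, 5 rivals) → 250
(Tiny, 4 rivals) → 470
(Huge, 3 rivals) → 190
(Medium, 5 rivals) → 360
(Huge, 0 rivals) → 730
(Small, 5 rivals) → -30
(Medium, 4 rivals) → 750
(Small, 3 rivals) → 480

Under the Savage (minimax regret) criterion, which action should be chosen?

Column bests: 0 rivals=730, 3 rivals=780, 4 rivals=750, 5 rivals=580.
Tiny regrets: 640, 490, 280, 330 → max 640
Small regrets: 680, 300, 480, 610 → max 680
Medium regrets: 590, 490, 0, 220 → max 590
Large regrets: 630, 0, 890, 480 → max 890
Huge regrets: 0, 590, 10, 720 → max 720
Max regrets: 270, 450, 100, 0 → max 450
Smallest max regret = 450 → Max.

Max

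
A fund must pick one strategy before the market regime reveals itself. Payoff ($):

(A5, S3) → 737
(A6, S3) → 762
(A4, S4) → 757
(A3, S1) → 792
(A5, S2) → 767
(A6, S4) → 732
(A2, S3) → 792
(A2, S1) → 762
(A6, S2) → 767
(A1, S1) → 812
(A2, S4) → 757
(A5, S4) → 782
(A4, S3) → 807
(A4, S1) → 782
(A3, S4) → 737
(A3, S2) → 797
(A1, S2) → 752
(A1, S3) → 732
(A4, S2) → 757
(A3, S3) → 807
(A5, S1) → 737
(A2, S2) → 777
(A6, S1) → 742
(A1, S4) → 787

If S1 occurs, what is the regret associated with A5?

Best payoff under S1 is 812.
Regret = 812 − 737 = 75.

75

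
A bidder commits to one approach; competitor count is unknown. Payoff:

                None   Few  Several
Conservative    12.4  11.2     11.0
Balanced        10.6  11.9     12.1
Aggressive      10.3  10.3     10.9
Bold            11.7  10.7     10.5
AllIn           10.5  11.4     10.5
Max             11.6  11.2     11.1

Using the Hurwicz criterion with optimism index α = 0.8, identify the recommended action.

Conservative

Conservative: 0.8·12.4 + 0.2·11.0 = 12.12
Balanced: 0.8·12.1 + 0.2·10.6 = 11.8
Aggressive: 0.8·10.9 + 0.2·10.3 = 10.78
Bold: 0.8·11.7 + 0.2·10.5 = 11.46
AllIn: 0.8·11.4 + 0.2·10.5 = 11.22
Max: 0.8·11.6 + 0.2·11.1 = 11.5
Highest Hurwicz score = 12.12 → Conservative.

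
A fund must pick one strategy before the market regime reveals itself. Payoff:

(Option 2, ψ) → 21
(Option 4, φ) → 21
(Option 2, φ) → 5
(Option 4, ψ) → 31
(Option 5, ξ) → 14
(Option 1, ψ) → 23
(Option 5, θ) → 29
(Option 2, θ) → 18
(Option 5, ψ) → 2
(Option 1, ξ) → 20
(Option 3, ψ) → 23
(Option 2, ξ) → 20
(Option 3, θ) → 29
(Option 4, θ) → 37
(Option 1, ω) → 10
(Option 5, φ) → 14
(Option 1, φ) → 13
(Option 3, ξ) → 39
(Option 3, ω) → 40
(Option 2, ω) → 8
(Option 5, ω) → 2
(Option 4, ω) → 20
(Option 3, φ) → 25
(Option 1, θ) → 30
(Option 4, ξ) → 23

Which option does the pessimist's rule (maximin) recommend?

Row minima: Option 1=10, Option 2=5, Option 3=23, Option 4=20, Option 5=2
Best worst-case = 23 → Option 3.

Option 3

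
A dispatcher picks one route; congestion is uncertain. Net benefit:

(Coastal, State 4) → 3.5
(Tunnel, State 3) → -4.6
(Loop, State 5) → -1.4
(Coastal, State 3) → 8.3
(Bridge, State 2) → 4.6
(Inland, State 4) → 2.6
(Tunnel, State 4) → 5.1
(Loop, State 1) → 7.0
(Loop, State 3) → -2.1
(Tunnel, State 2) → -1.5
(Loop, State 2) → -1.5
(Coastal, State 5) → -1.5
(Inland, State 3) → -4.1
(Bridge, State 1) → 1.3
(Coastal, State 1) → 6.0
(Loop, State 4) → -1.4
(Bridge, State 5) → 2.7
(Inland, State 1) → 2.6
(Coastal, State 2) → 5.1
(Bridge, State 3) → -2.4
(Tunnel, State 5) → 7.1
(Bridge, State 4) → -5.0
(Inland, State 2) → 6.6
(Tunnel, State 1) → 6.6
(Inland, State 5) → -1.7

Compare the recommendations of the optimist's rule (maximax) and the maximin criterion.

Row maxima: Loop=7.0, Coastal=8.3, Bridge=4.6, Tunnel=7.1, Inland=6.6
Best best-case = 8.3 → Coastal.
Row minima: Loop=-2.1, Coastal=-1.5, Bridge=-5.0, Tunnel=-4.6, Inland=-4.1
Best worst-case = -1.5 → Coastal.

maximax → Coastal; maximin → Coastal (agree)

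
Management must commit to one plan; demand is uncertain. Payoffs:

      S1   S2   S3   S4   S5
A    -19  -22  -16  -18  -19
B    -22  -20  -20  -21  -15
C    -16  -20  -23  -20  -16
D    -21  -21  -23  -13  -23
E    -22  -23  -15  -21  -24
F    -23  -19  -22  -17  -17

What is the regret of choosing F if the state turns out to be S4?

Best payoff under S4 is -13.
Regret = -13 − (-17) = 4.

4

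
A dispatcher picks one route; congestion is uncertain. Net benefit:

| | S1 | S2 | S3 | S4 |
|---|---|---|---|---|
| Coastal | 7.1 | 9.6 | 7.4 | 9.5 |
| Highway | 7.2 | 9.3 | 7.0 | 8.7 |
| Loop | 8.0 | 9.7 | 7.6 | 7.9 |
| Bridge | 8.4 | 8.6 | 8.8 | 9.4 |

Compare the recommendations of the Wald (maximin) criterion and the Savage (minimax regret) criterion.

maximin → Bridge; minimax regret → Bridge (agree)

Row minima: Coastal=7.1, Highway=7.0, Loop=7.6, Bridge=8.4
Best worst-case = 8.4 → Bridge.
Column bests: S1=8.4, S2=9.7, S3=8.8, S4=9.5.
Coastal regrets: 1.3, 0.1, 1.4, 0.0 → max 1.4
Highway regrets: 1.2, 0.4, 1.8, 0.8 → max 1.8
Loop regrets: 0.4, 0.0, 1.2, 1.6 → max 1.6
Bridge regrets: 0.0, 1.1, 0.0, 0.1 → max 1.1
Smallest max regret = 1.1 → Bridge.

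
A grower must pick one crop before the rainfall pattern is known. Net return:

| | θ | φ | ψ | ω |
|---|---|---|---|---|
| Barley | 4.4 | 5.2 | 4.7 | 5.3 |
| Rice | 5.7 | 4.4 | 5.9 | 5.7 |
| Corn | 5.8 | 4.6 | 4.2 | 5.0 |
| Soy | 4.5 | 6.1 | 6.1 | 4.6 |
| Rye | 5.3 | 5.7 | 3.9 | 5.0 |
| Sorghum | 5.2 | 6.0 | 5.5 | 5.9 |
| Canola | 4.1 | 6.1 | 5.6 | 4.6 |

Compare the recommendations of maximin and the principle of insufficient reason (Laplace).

maximin → Sorghum; laplace → Sorghum (agree)

Row minima: Barley=4.4, Rice=4.4, Corn=4.2, Soy=4.5, Rye=3.9, Sorghum=5.2, Canola=4.1
Best worst-case = 5.2 → Sorghum.
Row averages: Barley=4.9, Rice=5.425, Corn=4.9, Soy=5.325, Rye=4.975, Sorghum=5.65, Canola=5.1
Highest average = 5.65 → Sorghum.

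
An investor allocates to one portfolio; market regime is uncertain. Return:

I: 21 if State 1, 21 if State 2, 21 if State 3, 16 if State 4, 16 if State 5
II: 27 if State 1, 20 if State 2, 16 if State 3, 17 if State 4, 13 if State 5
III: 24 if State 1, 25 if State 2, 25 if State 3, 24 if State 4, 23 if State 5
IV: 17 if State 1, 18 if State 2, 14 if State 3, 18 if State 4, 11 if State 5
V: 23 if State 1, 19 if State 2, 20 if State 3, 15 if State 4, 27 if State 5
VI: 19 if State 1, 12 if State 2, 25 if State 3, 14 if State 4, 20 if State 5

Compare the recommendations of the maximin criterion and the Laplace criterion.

maximin → III; laplace → III (agree)

Row minima: I=16, II=13, III=23, IV=11, V=15, VI=12
Best worst-case = 23 → III.
Row averages: I=19, II=18.6, III=24.2, IV=15.6, V=20.8, VI=18
Highest average = 24.2 → III.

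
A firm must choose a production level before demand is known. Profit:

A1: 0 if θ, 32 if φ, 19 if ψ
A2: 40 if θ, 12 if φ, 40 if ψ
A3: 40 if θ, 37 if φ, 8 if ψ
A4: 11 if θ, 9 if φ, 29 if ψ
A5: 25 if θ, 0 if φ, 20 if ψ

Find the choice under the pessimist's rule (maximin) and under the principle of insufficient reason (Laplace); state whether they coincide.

maximin → A2; laplace → A2 (agree)

Row minima: A1=0, A2=12, A3=8, A4=9, A5=0
Best worst-case = 12 → A2.
Row averages: A1=17, A2=92/3, A3=85/3, A4=49/3, A5=15
Highest average = 92/3 → A2.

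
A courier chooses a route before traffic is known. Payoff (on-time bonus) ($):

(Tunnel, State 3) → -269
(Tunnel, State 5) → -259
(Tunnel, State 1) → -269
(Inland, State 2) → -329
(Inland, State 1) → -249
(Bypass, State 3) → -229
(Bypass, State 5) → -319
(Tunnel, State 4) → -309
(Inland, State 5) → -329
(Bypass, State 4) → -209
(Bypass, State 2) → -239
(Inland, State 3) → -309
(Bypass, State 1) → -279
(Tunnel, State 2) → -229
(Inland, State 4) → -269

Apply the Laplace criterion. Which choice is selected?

Bypass

Row averages: Inland=-297, Tunnel=-267, Bypass=-255
Highest average = -255 → Bypass.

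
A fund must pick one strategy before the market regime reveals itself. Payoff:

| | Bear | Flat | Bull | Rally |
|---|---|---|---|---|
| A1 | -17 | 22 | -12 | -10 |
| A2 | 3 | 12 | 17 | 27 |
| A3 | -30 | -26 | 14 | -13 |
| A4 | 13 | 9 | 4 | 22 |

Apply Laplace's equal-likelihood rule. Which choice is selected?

A2

Row averages: A1=-4.25, A2=14.75, A3=-13.75, A4=12
Highest average = 14.75 → A2.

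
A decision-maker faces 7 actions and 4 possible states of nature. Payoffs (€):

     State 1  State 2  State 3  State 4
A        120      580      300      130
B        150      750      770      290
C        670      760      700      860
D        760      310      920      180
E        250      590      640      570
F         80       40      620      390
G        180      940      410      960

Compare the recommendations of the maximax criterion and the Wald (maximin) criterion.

Row maxima: A=580, B=770, C=860, D=920, E=640, F=620, G=960
Best best-case = 960 → G.
Row minima: A=120, B=150, C=670, D=180, E=250, F=40, G=180
Best worst-case = 670 → C.

maximax → G; maximin → C (disagree)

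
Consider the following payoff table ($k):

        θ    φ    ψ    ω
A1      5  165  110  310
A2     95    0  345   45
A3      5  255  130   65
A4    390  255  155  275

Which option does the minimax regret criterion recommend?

A4

Column bests: θ=390, φ=255, ψ=345, ω=310.
A1 regrets: 385, 90, 235, 0 → max 385
A2 regrets: 295, 255, 0, 265 → max 295
A3 regrets: 385, 0, 215, 245 → max 385
A4 regrets: 0, 0, 190, 35 → max 190
Smallest max regret = 190 → A4.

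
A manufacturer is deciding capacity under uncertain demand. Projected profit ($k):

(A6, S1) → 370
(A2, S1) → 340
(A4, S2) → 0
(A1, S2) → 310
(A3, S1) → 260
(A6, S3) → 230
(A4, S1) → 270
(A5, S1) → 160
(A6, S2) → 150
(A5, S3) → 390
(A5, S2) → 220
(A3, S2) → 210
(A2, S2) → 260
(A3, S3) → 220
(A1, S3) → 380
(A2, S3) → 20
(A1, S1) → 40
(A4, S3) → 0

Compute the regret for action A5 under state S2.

Best payoff under S2 is 310.
Regret = 310 − 220 = 90.

90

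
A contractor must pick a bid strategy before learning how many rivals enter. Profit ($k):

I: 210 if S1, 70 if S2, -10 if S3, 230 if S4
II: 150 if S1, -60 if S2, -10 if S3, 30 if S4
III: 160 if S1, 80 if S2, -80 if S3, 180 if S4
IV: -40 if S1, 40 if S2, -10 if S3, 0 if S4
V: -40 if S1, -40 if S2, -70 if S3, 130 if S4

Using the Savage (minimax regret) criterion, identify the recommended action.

Column bests: S1=210, S2=80, S3=-10, S4=230.
I regrets: 0, 10, 0, 0 → max 10
II regrets: 60, 140, 0, 200 → max 200
III regrets: 50, 0, 70, 50 → max 70
IV regrets: 250, 40, 0, 230 → max 250
V regrets: 250, 120, 60, 100 → max 250
Smallest max regret = 10 → I.

I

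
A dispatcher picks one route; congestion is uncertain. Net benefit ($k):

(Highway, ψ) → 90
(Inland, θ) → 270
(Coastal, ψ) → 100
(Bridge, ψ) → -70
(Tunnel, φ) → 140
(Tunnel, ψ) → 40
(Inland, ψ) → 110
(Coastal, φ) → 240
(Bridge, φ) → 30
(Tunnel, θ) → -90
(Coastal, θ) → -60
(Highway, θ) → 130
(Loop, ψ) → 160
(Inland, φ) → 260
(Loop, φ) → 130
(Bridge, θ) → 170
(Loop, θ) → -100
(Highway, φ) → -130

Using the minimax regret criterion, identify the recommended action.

Column bests: θ=270, φ=260, ψ=160.
Bridge regrets: 100, 230, 230 → max 230
Tunnel regrets: 360, 120, 120 → max 360
Inland regrets: 0, 0, 50 → max 50
Coastal regrets: 330, 20, 60 → max 330
Loop regrets: 370, 130, 0 → max 370
Highway regrets: 140, 390, 70 → max 390
Smallest max regret = 50 → Inland.

Inland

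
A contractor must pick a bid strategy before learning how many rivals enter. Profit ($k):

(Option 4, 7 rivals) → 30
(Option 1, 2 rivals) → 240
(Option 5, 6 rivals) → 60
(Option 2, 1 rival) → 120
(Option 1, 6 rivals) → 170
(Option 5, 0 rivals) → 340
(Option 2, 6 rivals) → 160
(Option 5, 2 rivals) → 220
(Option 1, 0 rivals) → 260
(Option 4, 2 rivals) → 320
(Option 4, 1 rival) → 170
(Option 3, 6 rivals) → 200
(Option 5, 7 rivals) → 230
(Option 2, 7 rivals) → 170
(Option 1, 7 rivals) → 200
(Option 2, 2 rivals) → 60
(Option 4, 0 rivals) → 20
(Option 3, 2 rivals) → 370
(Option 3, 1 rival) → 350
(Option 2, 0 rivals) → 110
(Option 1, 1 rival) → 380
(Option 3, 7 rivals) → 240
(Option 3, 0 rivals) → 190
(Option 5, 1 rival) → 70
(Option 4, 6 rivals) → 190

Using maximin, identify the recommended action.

Option 3

Row minima: Option 1=170, Option 2=60, Option 3=190, Option 4=20, Option 5=60
Best worst-case = 190 → Option 3.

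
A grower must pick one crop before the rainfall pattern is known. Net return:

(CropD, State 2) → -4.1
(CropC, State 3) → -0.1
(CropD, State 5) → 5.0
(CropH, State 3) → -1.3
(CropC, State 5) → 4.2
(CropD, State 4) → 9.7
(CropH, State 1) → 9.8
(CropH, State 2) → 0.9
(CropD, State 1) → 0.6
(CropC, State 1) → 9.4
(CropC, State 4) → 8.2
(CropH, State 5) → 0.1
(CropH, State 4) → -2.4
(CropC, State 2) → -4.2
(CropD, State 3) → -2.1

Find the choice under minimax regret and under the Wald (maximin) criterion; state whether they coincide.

minimax regret → CropC; maximin → CropH (disagree)

Column bests: State 1=9.8, State 2=0.9, State 3=-0.1, State 4=9.7, State 5=5.0.
CropC regrets: 0.4, 5.1, 0.0, 1.5, 0.8 → max 5.1
CropH regrets: 0.0, 0.0, 1.2, 12.1, 4.9 → max 12.1
CropD regrets: 9.2, 5.0, 2.0, 0.0, 0.0 → max 9.2
Smallest max regret = 5.1 → CropC.
Row minima: CropC=-4.2, CropH=-2.4, CropD=-4.1
Best worst-case = -2.4 → CropH.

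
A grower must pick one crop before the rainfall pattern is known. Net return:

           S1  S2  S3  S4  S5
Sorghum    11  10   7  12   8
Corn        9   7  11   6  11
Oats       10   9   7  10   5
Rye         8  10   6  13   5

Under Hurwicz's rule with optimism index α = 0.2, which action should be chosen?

Sorghum

Sorghum: 0.2·12 + 0.8·7 = 8
Corn: 0.2·11 + 0.8·6 = 7
Oats: 0.2·10 + 0.8·5 = 6
Rye: 0.2·13 + 0.8·5 = 6.6
Highest Hurwicz score = 8 → Sorghum.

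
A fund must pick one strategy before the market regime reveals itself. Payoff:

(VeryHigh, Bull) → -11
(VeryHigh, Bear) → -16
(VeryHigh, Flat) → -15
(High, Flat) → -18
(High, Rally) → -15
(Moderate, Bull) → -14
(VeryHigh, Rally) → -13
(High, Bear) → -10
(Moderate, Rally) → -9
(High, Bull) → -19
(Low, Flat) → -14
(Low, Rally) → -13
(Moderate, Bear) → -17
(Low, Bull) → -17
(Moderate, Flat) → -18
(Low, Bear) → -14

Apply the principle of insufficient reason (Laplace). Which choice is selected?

VeryHigh

Row averages: Low=-14.5, Moderate=-14.5, High=-15.5, VeryHigh=-13.75
Highest average = -13.75 → VeryHigh.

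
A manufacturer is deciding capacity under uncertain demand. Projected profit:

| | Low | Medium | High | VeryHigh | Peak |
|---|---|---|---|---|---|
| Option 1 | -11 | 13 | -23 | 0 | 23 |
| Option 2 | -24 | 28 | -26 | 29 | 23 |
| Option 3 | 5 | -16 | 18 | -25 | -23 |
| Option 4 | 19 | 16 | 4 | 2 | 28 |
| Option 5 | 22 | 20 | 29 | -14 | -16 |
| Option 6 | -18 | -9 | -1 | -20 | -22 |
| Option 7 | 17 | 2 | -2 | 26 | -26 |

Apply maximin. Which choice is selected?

Row minima: Option 1=-23, Option 2=-26, Option 3=-25, Option 4=2, Option 5=-16, Option 6=-22, Option 7=-26
Best worst-case = 2 → Option 4.

Option 4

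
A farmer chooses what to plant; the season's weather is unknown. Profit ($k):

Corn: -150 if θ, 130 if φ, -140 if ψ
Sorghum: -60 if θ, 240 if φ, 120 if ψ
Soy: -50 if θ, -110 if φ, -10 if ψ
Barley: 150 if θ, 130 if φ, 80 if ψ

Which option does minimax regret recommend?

Column bests: θ=150, φ=240, ψ=120.
Corn regrets: 300, 110, 260 → max 300
Sorghum regrets: 210, 0, 0 → max 210
Soy regrets: 200, 350, 130 → max 350
Barley regrets: 0, 110, 40 → max 110
Smallest max regret = 110 → Barley.

Barley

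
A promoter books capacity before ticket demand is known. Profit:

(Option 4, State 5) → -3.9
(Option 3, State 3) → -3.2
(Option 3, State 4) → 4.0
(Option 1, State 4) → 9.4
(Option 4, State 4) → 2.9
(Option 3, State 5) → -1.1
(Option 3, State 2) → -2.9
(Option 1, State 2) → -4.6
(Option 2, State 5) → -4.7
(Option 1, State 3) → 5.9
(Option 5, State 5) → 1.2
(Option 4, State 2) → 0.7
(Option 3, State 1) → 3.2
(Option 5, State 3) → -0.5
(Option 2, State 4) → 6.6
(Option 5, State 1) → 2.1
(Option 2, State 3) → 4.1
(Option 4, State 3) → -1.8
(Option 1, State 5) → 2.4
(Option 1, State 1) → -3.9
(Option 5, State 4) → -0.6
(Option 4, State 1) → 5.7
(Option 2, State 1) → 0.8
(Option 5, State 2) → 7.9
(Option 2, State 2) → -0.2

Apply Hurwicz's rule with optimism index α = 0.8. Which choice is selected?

Option 1

Option 1: 0.8·9.4 + 0.2·(-4.6) = 6.6
Option 2: 0.8·6.6 + 0.2·(-4.7) = 4.34
Option 3: 0.8·4.0 + 0.2·(-3.2) = 2.56
Option 4: 0.8·5.7 + 0.2·(-3.9) = 3.78
Option 5: 0.8·7.9 + 0.2·(-0.6) = 6.2
Highest Hurwicz score = 6.6 → Option 1.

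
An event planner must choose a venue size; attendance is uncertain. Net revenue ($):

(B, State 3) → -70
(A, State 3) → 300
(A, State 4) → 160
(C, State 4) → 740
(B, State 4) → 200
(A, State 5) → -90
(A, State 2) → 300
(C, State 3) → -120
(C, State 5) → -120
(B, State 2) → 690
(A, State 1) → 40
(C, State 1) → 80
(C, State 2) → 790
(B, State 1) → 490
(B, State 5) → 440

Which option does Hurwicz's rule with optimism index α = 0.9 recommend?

A: 0.9·300 + 0.1·(-90) = 261
B: 0.9·690 + 0.1·(-70) = 614
C: 0.9·790 + 0.1·(-120) = 699
Highest Hurwicz score = 699 → C.

C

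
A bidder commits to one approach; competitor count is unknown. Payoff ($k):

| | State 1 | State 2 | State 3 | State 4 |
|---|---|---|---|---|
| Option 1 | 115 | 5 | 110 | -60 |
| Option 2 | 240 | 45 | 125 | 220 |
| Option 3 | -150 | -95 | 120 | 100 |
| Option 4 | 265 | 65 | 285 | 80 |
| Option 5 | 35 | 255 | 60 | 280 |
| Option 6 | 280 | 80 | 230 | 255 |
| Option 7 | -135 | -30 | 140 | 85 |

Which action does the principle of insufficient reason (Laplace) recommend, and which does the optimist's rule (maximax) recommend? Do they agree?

Row averages: Option 1=42.5, Option 2=157.5, Option 3=-6.25, Option 4=173.75, Option 5=157.5, Option 6=211.25, Option 7=15
Highest average = 211.25 → Option 6.
Row maxima: Option 1=115, Option 2=240, Option 3=120, Option 4=285, Option 5=280, Option 6=280, Option 7=140
Best best-case = 285 → Option 4.

laplace → Option 6; maximax → Option 4 (disagree)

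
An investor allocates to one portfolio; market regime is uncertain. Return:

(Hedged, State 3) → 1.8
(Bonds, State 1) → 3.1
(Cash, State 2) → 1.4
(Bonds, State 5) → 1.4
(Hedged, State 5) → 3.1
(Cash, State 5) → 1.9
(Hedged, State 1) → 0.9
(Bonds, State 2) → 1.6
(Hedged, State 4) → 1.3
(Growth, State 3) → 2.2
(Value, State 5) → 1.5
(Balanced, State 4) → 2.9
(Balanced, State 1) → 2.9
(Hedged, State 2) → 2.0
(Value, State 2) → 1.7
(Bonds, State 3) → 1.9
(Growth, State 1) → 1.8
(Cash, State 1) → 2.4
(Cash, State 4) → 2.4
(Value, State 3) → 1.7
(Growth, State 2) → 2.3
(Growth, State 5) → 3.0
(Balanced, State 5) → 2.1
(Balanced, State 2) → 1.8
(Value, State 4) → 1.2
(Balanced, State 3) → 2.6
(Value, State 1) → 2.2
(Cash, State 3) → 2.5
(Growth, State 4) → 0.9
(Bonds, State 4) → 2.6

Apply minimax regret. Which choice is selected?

Balanced

Column bests: State 1=3.1, State 2=2.3, State 3=2.6, State 4=2.9, State 5=3.1.
Growth regrets: 1.3, 0.0, 0.4, 2.0, 0.1 → max 2.0
Hedged regrets: 2.2, 0.3, 0.8, 1.6, 0.0 → max 2.2
Cash regrets: 0.7, 0.9, 0.1, 0.5, 1.2 → max 1.2
Bonds regrets: 0.0, 0.7, 0.7, 0.3, 1.7 → max 1.7
Balanced regrets: 0.2, 0.5, 0.0, 0.0, 1.0 → max 1.0
Value regrets: 0.9, 0.6, 0.9, 1.7, 1.6 → max 1.7
Smallest max regret = 1.0 → Balanced.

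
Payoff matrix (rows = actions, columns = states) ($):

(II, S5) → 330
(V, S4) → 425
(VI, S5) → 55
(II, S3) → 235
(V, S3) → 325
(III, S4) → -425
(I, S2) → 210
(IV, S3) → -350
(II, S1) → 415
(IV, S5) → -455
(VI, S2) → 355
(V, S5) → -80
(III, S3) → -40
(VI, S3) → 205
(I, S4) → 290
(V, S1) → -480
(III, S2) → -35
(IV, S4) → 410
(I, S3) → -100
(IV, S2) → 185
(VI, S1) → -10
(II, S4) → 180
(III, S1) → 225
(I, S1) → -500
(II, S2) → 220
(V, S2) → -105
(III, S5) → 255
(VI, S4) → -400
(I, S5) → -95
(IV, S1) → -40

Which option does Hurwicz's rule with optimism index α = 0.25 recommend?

I: 0.25·290 + 0.75·(-500) = -302.5
II: 0.25·415 + 0.75·180 = 238.75
III: 0.25·255 + 0.75·(-425) = -255
IV: 0.25·410 + 0.75·(-455) = -238.75
V: 0.25·425 + 0.75·(-480) = -253.75
VI: 0.25·355 + 0.75·(-400) = -211.25
Highest Hurwicz score = 238.75 → II.

II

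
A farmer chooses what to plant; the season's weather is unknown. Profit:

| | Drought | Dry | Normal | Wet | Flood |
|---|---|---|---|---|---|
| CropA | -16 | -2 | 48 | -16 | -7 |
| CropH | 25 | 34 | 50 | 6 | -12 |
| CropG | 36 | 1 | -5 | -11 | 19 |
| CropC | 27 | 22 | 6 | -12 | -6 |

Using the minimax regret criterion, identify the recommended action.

CropH

Column bests: Drought=36, Dry=34, Normal=50, Wet=6, Flood=19.
CropA regrets: 52, 36, 2, 22, 26 → max 52
CropH regrets: 11, 0, 0, 0, 31 → max 31
CropG regrets: 0, 33, 55, 17, 0 → max 55
CropC regrets: 9, 12, 44, 18, 25 → max 44
Smallest max regret = 31 → CropH.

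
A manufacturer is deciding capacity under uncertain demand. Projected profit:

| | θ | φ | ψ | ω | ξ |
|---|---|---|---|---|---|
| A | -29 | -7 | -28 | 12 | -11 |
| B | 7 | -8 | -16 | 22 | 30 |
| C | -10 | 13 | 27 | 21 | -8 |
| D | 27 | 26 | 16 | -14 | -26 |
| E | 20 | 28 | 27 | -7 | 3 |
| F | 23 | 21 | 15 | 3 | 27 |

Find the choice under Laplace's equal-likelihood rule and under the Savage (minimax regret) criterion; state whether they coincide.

Row averages: A=-12.6, B=7, C=8.6, D=5.8, E=14.2, F=17.8
Highest average = 17.8 → F.
Column bests: θ=27, φ=28, ψ=27, ω=22, ξ=30.
A regrets: 56, 35, 55, 10, 41 → max 56
B regrets: 20, 36, 43, 0, 0 → max 43
C regrets: 37, 15, 0, 1, 38 → max 38
D regrets: 0, 2, 11, 36, 56 → max 56
E regrets: 7, 0, 0, 29, 27 → max 29
F regrets: 4, 7, 12, 19, 3 → max 19
Smallest max regret = 19 → F.

laplace → F; minimax regret → F (agree)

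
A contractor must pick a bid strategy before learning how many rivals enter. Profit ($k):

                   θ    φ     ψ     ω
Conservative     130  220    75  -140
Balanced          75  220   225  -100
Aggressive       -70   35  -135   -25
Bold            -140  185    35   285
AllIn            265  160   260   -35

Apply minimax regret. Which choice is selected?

AllIn

Column bests: θ=265, φ=220, ψ=260, ω=285.
Conservative regrets: 135, 0, 185, 425 → max 425
Balanced regrets: 190, 0, 35, 385 → max 385
Aggressive regrets: 335, 185, 395, 310 → max 395
Bold regrets: 405, 35, 225, 0 → max 405
AllIn regrets: 0, 60, 0, 320 → max 320
Smallest max regret = 320 → AllIn.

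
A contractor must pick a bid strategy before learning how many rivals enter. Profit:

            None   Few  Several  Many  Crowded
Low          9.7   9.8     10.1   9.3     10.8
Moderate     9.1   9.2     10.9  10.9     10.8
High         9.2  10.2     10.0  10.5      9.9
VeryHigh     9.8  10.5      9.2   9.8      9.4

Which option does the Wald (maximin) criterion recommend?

Low

Row minima: Low=9.3, Moderate=9.1, High=9.2, VeryHigh=9.2
Best worst-case = 9.3 → Low.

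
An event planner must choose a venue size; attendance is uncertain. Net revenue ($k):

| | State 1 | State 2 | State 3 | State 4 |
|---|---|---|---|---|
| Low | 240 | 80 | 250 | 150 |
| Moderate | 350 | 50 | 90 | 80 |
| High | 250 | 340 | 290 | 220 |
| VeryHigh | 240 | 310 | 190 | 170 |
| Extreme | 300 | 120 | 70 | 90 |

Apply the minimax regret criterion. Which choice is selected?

Column bests: State 1=350, State 2=340, State 3=290, State 4=220.
Low regrets: 110, 260, 40, 70 → max 260
Moderate regrets: 0, 290, 200, 140 → max 290
High regrets: 100, 0, 0, 0 → max 100
VeryHigh regrets: 110, 30, 100, 50 → max 110
Extreme regrets: 50, 220, 220, 130 → max 220
Smallest max regret = 100 → High.

High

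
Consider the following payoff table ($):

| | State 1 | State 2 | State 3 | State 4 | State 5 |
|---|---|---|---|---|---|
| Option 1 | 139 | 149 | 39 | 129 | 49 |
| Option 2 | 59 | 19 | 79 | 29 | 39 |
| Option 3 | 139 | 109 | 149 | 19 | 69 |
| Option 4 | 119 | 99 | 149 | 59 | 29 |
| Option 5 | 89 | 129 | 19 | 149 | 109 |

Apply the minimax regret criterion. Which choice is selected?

Column bests: State 1=139, State 2=149, State 3=149, State 4=149, State 5=109.
Option 1 regrets: 0, 0, 110, 20, 60 → max 110
Option 2 regrets: 80, 130, 70, 120, 70 → max 130
Option 3 regrets: 0, 40, 0, 130, 40 → max 130
Option 4 regrets: 20, 50, 0, 90, 80 → max 90
Option 5 regrets: 50, 20, 130, 0, 0 → max 130
Smallest max regret = 90 → Option 4.

Option 4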